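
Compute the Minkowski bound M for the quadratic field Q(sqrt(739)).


d = 739, d mod 4 = 3, so disc(K) = 4d = 2956; |disc(K)| = 2956
Real quadratic field, so n = 2, s = r2 = 0, r1 = 2
M = (n!/n^n) * (4/pi)^s * sqrt(|disc(K)|) = (2!/2^2) * (4/pi)^0 * sqrt(2956)
= 0.5 * 1.000000 * 54.369109
= 27.1846

27.1846


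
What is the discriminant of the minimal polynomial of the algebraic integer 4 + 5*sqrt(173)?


The element 4 + 5*sqrt(173) has minimal polynomial:
x^2 - 8*x - 4309
Discriminant = (-8)^2 - 4*(-4309)
= 64 + 17236
= 17300

17300


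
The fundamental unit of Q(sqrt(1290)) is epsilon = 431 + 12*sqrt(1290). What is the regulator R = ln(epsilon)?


epsilon = 431 + 12*sqrt(1290)
= 861.9988
R = ln(861.9988)
= 6.7593

6.7593


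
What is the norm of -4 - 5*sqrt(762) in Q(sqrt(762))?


N(a + b*sqrt(d)) = a^2 - d*b^2
= (-4)^2 - (762)*(-5)^2
= 16 - 19050
= -19034

-19034


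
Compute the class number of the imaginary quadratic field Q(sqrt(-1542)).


K = Q(sqrt(-1542)). d mod 4 = 2, so D = disc(K) = 4d = -6168
h(K) equals the number of primitive reduced positive-definite forms (a, b, c) = a*x^2 + b*x*y + c*y^2 with b^2 - 4ac = D,
where reduced means |b| <= a <= c, with b >= 0 whenever |b| = a or a = c, and primitive means gcd(a, b, c) = 1.
Reduced forces 3a^2 <= |D| = 6168, so 1 <= a <= 45; b must have the parity of D, and c = (b^2 - D)/(4a) must be an integer >= a.
Enumerate a = 1..45, b in [-a, a]:
  a=1: (1, 0, 1542)  [1]
  a=2: (2, 0, 771)  [1]
  a=3: (3, 0, 514)  [1]
  a=4..5: none
  a=6: (6, 0, 257)  [1]
  a=7..10: none
  a=11: (11, -6, 141), (11, 6, 141)  [2]
  a=12..18: none
  a=19: (19, -8, 82), (19, 8, 82)  [2]
  a=20..21: none
  a=22: (22, -16, 73), (22, 16, 73)  [2]
  a=23..28: none
  a=29: (29, -26, 59), (29, 26, 59)  [2]
  a=30: none
  a=31: (31, -30, 57), (31, 30, 57)  [2]
  a=32: none
  a=33: (33, -6, 47), (33, 6, 47)  [2]
  a=34..36: none
  a=37: (37, -14, 43), (37, 14, 43)  [2]
  a=38: (38, -8, 41), (38, 8, 41)  [2]
  a=39..45: none
Total reduced forms: 1 + 1 + 1 + 1 + 2 + 2 + 2 + 2 + 2 + 2 + 2 + 2 = 20
h = 20

20


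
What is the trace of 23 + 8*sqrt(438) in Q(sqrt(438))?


Tr(a + b*sqrt(d)) = (a + b*sqrt(d)) + (a - b*sqrt(d)) = 2a
= 2 * (23)
= 46

46


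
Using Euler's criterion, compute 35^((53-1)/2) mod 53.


p = 53 is prime and the exponent is (p-1)/2 = 26, so by Euler's criterion 35^26 = (35/53) = +1 or -1 mod 53.
Compute by square-and-multiply:
  26 = 16 + 8 + 2 (binary 11010)
  Repeated squaring mod 53: 35^1 = 35, 35^2 = 6, 35^4 = 36, 35^8 = 24, 35^16 = 46
  35^26 = 35^16 * 35^8 * 35^2 = 46 * 24 * 6 mod 53
    46 * 24 = 1104 = 44 mod 53
    44 * 6 = 264 = 52 mod 53
  35^26 = 52 mod 53
Result 52 = p - 1 = -1 mod 53: 35 is a quadratic non-residue mod 53. As a residue in [0, p-1] the value is 52.
35^26 mod 53 = 52

52


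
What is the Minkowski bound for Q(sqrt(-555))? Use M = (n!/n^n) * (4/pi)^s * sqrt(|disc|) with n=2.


d = -555, d mod 4 = 1, so disc(K) = d = -555; |disc(K)| = 555
Imaginary quadratic field, so n = 2, s = r2 = 1, r1 = 0
M = (n!/n^n) * (4/pi)^s * sqrt(|disc(K)|) = (2!/2^2) * (4/pi)^1 * sqrt(555)
= 0.5 * 1.273240 * 23.558438
= 14.9978

14.9978


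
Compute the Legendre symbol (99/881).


p = 881 is prime, so compute (99/881) with the reciprocity algorithm (Jacobi-symbol steps: pull out 2s via (2/n), flip via reciprocity, reduce):
  reciprocity: (99/881) -> +(881/99)
  reduce: (89/99)
  reciprocity: (89/99) -> +(99/89)
  reduce: (10/89)
  pull out 2: (2/89) = +1  (since 89 mod 8 = 1)
  reciprocity: (5/89) -> +(89/5)
  reduce: (4/5)
  pull out 2: (2/5) = -1  (since 5 mod 8 = 5)
  pull out 2: (2/5) = -1  (since 5 mod 8 = 5)
  (1/5) = 1
Product of signs = 1
(99/881) = 1

1


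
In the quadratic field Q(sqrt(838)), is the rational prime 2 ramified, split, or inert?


K = Q(sqrt(838)). Since d mod 4 = 2, disc(K) = 3352.
Check p | disc: 3352 mod 2 = 0.
p divides disc, so p ramifies: (p) = P^2 with e=2, f=1, g=1.
Therefore p is ramified.

ramified


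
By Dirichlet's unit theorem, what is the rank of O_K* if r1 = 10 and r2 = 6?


By Dirichlet's unit theorem:
rank = r1 + r2 - 1
= 10 + 6 - 1
= 15

15


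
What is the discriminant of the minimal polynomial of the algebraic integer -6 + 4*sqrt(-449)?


The element -6 + 4*sqrt(-449) has minimal polynomial:
x^2 + 12*x + 7220
Discriminant = (12)^2 - 4*(7220)
= 144 - 28880
= -28736

-28736


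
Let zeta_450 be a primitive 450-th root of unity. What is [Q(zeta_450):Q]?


The degree equals Euler's totient phi(450).
450 = 2 * 3^2 * 5^2
phi(450) = 120

120


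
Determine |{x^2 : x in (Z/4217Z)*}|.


For prime p, the number of non-zero quadratic residues is (p-1)/2.
= (4217-1)/2
= 2108

2108


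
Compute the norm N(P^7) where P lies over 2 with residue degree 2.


N(P^a) = p^(a*f)
= 2^(7*2)
= 2^14
= 16384

16384


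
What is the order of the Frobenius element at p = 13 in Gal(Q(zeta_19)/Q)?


The Frobenius at p in Gal(Q(zeta_n)/Q) = (Z/nZ)* is the class of p, so its order is ord_19(13), the smallest k >= 1 with 13^k = 1 mod 19.
n = 19 = 19, phi(19) = 18; the order divides phi(n).
Divisors of 18: 1, 2, 3, 6, 9, 18
Repeated squaring mod 19: 13^1 = 13, 13^2 = 17, 13^4 = 4, 13^8 = 16, 13^16 = 9
Test divisors in increasing order:
  k=1: 13^1 = 13 mod 19
  k=2: 13^2 = 17 mod 19
  k=3: 13^3 = 17 * 13 = 12 mod 19
  k=6: 13^6 = 4 * 17 = 11 mod 19
  k=9: 13^9 = 16 * 13 = 18 mod 19
  k=18: 13^18 = 9 * 17 = 1 mod 19  <- first divisor giving 1
Order = 18

18


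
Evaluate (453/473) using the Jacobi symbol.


Compute (453/473) via quadratic reciprocity:
  reciprocity: (453/473) -> +(473/453)
  reduce: (20/453)
  pull out 2: (2/453) = -1  (since 453 mod 8 = 5)
  pull out 2: (2/453) = -1  (since 453 mod 8 = 5)
  reciprocity: (5/453) -> +(453/5)
  reduce: (3/5)
  reciprocity: (3/5) -> +(5/3)
  reduce: (2/3)
  pull out 2: (2/3) = -1  (since 3 mod 8 = 3)
  (1/3) = 1
Product of signs = -1

-1


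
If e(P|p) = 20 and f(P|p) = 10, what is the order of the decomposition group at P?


|D_P| = e * f
= 20 * 10
= 200

200


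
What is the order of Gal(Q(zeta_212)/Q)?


|Gal(Q(zeta_212)/Q)| = phi(212)
= 104

104


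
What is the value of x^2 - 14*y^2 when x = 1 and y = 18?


x^2 - d*y^2
= 1^2 - 14*18^2
= 1 - 4536
= -4535

-4535


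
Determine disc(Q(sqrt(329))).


For K = Q(sqrt(d)) with d squarefree: disc(K) = d if d = 1 mod 4, and disc(K) = 4d if d = 2 or 3 mod 4.
Here d = 329, and d mod 4 = 1.
d = 1 mod 4 (O_K = Z[(1+sqrt(d))/2]), so disc(K) = d = 329

329


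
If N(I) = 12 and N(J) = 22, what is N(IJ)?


N(IJ) = N(I) * N(J)
= 12 * 22
= 264

264


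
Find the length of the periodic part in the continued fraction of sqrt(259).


Run the CF algorithm for sqrt(259).
a_0 = floor(sqrt(259)) = 16; set m_0=0, q_0=1.
Recurrence: m' = q*a - m,  q' = (d - m'^2)/q,  a' = floor((a_0 + m')/q').
  step 1: m=16, q=3, a=10
  step 2: m=14, q=21, a=1
  step 3: m=7, q=10, a=2
  step 4: m=13, q=9, a=3
  step 5: m=14, q=7, a=4
  step 6: m=14, q=9, a=3
  step 7: m=13, q=10, a=2
  step 8: m=7, q=21, a=1
  step 9: m=14, q=3, a=10
  step 10: m=16, q=1, a=32
a_10 = 2*a_0 = 32, so the period closes here.
sqrt(259) = [16; 10, 1, 2, 3, 4, 3, 2, 1, 10, 32]
Period length = 10

10


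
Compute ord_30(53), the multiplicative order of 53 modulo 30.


We want ord_30(53), the smallest k >= 1 with 53^k = 1 mod 30.
n = 30 = 2 * 3 * 5, phi(30) = 8; the order divides phi(n).
Divisors of 8: 1, 2, 4, 8
Repeated squaring mod 30: 53^1 = 23, 53^2 = 19, 53^4 = 1, 53^8 = 1
Test divisors in increasing order:
  k=1: 53^1 = 23 mod 30
  k=2: 53^2 = 19 mod 30
  k=4: 53^4 = 1 mod 30  <- first divisor giving 1
Order = 4

4


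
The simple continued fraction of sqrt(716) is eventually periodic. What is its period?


Run the CF algorithm for sqrt(716).
a_0 = floor(sqrt(716)) = 26; set m_0=0, q_0=1.
Recurrence: m' = q*a - m,  q' = (d - m'^2)/q,  a' = floor((a_0 + m')/q').
  step 1: m=26, q=40, a=1
  step 2: m=14, q=13, a=3
  step 3: m=25, q=7, a=7
  step 4: m=24, q=20, a=2
  step 5: m=16, q=23, a=1
  step 6: m=7, q=29, a=1
  step 7: m=22, q=8, a=6
  step 8: m=26, q=5, a=10
  step 9: m=24, q=28, a=1
  step 10: m=4, q=25, a=1
  step 11: m=21, q=11, a=4
  step 12: m=23, q=17, a=2
  step 13: m=11, q=35, a=1
  step 14: m=24, q=4, a=12
  step 15: m=24, q=35, a=1
  step 16: m=11, q=17, a=2
  step 17: m=23, q=11, a=4
  step 18: m=21, q=25, a=1
  step 19: m=4, q=28, a=1
  step 20: m=24, q=5, a=10
  step 21: m=26, q=8, a=6
  step 22: m=22, q=29, a=1
  step 23: m=7, q=23, a=1
  step 24: m=16, q=20, a=2
  step 25: m=24, q=7, a=7
  step 26: m=25, q=13, a=3
  step 27: m=14, q=40, a=1
  step 28: m=26, q=1, a=52
a_28 = 2*a_0 = 52, so the period closes here.
sqrt(716) = [26; 1, 3, 7, 2, 1, 1, 6, 10, 1, 1, 4, 2, 1, 12, 1, 2, 4, 1, 1, 10, 6, 1, 1, 2, 7, 3, 1, 52]
Period length = 28

28


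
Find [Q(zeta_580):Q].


The degree equals Euler's totient phi(580).
580 = 2^2 * 5 * 29
phi(580) = 224

224


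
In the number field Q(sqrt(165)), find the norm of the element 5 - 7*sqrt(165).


N(a + b*sqrt(d)) = a^2 - d*b^2
= (5)^2 - (165)*(-7)^2
= 25 - 8085
= -8060

-8060


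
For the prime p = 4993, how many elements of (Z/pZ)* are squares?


For prime p, the number of non-zero quadratic residues is (p-1)/2.
= (4993-1)/2
= 2496

2496


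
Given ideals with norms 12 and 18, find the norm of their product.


N(IJ) = N(I) * N(J)
= 12 * 18
= 216

216


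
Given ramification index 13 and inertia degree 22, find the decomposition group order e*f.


|D_P| = e * f
= 13 * 22
= 286

286


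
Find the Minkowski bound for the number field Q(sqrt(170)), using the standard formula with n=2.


d = 170, d mod 4 = 2, so disc(K) = 4d = 680; |disc(K)| = 680
Real quadratic field, so n = 2, s = r2 = 0, r1 = 2
M = (n!/n^n) * (4/pi)^s * sqrt(|disc(K)|) = (2!/2^2) * (4/pi)^0 * sqrt(680)
= 0.5 * 1.000000 * 26.076810
= 13.0384

13.0384


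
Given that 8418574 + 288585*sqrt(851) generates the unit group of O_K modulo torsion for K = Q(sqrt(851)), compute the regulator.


epsilon = 8418574 + 288585*sqrt(851)
= 1.6837e+07
R = ln(1.6837e+07)
= 16.6391

16.6391


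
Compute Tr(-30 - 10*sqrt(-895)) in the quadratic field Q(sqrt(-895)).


Tr(a + b*sqrt(d)) = (a + b*sqrt(d)) + (a - b*sqrt(d)) = 2a
= 2 * (-30)
= -60

-60


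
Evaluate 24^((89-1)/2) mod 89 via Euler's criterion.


p = 89 is prime and the exponent is (p-1)/2 = 44, so by Euler's criterion 24^44 = (24/89) = +1 or -1 mod 89.
Compute by square-and-multiply:
  44 = 32 + 8 + 4 (binary 101100)
  Repeated squaring mod 89: 24^1 = 24, 24^2 = 42, 24^4 = 73, 24^8 = 78, 24^16 = 32, 24^32 = 45
  24^44 = 24^32 * 24^8 * 24^4 = 45 * 78 * 73 mod 89
    45 * 78 = 3510 = 39 mod 89
    39 * 73 = 2847 = 88 mod 89
  24^44 = 88 mod 89
Result 88 = p - 1 = -1 mod 89: 24 is a quadratic non-residue mod 89. As a residue in [0, p-1] the value is 88.
24^44 mod 89 = 88

88


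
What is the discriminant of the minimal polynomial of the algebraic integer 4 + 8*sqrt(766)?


The element 4 + 8*sqrt(766) has minimal polynomial:
x^2 - 8*x - 49008
Discriminant = (-8)^2 - 4*(-49008)
= 64 + 196032
= 196096

196096


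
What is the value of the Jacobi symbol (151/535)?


Compute (151/535) via quadratic reciprocity:
  reciprocity: (151/535) -> -(535/151)
  reduce: (82/151)
  pull out 2: (2/151) = +1  (since 151 mod 8 = 7)
  reciprocity: (41/151) -> +(151/41)
  reduce: (28/41)
  pull out 2: (2/41) = +1  (since 41 mod 8 = 1)
  pull out 2: (2/41) = +1  (since 41 mod 8 = 1)
  reciprocity: (7/41) -> +(41/7)
  reduce: (6/7)
  pull out 2: (2/7) = +1  (since 7 mod 8 = 7)
  reciprocity: (3/7) -> -(7/3)
  reduce: (1/3)
  (1/3) = 1
Product of signs = 1

1


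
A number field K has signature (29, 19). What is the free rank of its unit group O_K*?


By Dirichlet's unit theorem:
rank = r1 + r2 - 1
= 29 + 19 - 1
= 47

47


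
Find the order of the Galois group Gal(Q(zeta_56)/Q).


|Gal(Q(zeta_56)/Q)| = phi(56)
= 24

24


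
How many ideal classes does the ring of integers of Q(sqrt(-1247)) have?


K = Q(sqrt(-1247)). d mod 4 = 1, so D = disc(K) = d = -1247
h(K) equals the number of primitive reduced positive-definite forms (a, b, c) = a*x^2 + b*x*y + c*y^2 with b^2 - 4ac = D,
where reduced means |b| <= a <= c, with b >= 0 whenever |b| = a or a = c, and primitive means gcd(a, b, c) = 1.
Reduced forces 3a^2 <= |D| = 1247, so 1 <= a <= 20; b must have the parity of D, and c = (b^2 - D)/(4a) must be an integer >= a.
Enumerate a = 1..20, b in [-a, a]:
  a=1: (1, 1, 312)  [1]
  a=2: (2, -1, 156), (2, 1, 156)  [2]
  a=3: (3, -1, 104), (3, 1, 104)  [2]
  a=4: (4, -1, 78), (4, 1, 78)  [2]
  a=5: none
  a=6: (6, -5, 53), (6, -1, 52), (6, 1, 52), (6, 5, 53)  [4]
  a=7: none
  a=8: (8, -1, 39), (8, 1, 39)  [2]
  a=9: (9, -7, 36), (9, 7, 36)  [2]
  a=10..11: none
  a=12: (12, -7, 27), (12, -1, 26), (12, 1, 26), (12, 7, 27)  [4]
  a=13: (13, -1, 24), (13, 1, 24)  [2]
  a=14..15: none
  a=16: (16, -15, 23), (16, 15, 23)  [2]
  a=17: none
  a=18: (18, -11, 19), (18, 7, 18), (18, 11, 19)  [3]
  a=19..20: none
Total reduced forms: 1 + 2 + 2 + 2 + 4 + 2 + 2 + 4 + 2 + 2 + 3 = 26
h = 26

26


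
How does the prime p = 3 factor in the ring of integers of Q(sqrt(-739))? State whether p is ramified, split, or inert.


K = Q(sqrt(-739)). Since d mod 4 = 1, disc(K) = -739.
Check p | disc: -739 mod 3 = 2.
p does not divide disc. Compute Legendre symbol (d/p):
2^((3-1)/2) mod 3 = -1
(d/p) = -1, so p is inert: (p) stays prime with e=1, f=2, g=1.
Therefore p is inert.

inert


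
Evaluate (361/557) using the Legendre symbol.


p = 557 is prime, so compute (361/557) with the reciprocity algorithm (Jacobi-symbol steps: pull out 2s via (2/n), flip via reciprocity, reduce):
  reciprocity: (361/557) -> +(557/361)
  reduce: (196/361)
  pull out 2: (2/361) = +1  (since 361 mod 8 = 1)
  pull out 2: (2/361) = +1  (since 361 mod 8 = 1)
  reciprocity: (49/361) -> +(361/49)
  reduce: (18/49)
  pull out 2: (2/49) = +1  (since 49 mod 8 = 1)
  reciprocity: (9/49) -> +(49/9)
  reduce: (4/9)
  pull out 2: (2/9) = +1  (since 9 mod 8 = 1)
  pull out 2: (2/9) = +1  (since 9 mod 8 = 1)
  (1/9) = 1
Product of signs = 1
(361/557) = 1

1


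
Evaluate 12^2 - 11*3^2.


x^2 - d*y^2
= 12^2 - 11*3^2
= 144 - 99
= 45

45


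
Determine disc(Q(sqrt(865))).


For K = Q(sqrt(d)) with d squarefree: disc(K) = d if d = 1 mod 4, and disc(K) = 4d if d = 2 or 3 mod 4.
Here d = 865, and d mod 4 = 1.
d = 1 mod 4 (O_K = Z[(1+sqrt(d))/2]), so disc(K) = d = 865

865


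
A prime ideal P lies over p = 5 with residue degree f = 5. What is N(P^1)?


N(P^a) = p^(a*f)
= 5^(1*5)
= 5^5
= 3125

3125


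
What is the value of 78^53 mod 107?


p = 107 is prime and the exponent is (p-1)/2 = 53, so by Euler's criterion 78^53 = (78/107) = +1 or -1 mod 107.
Compute by square-and-multiply:
  53 = 32 + 16 + 4 + 1 (binary 110101)
  Repeated squaring mod 107: 78^1 = 78, 78^2 = 92, 78^4 = 11, 78^8 = 14, 78^16 = 89, 78^32 = 3
  78^53 = 78^32 * 78^16 * 78^4 * 78^1 = 3 * 89 * 11 * 78 mod 107
    3 * 89 = 267 = 53 mod 107
    53 * 11 = 583 = 48 mod 107
    48 * 78 = 3744 = 106 mod 107
  78^53 = 106 mod 107
Result 106 = p - 1 = -1 mod 107: 78 is a quadratic non-residue mod 107. As a residue in [0, p-1] the value is 106.
78^53 mod 107 = 106

106


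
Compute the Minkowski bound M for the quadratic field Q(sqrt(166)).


d = 166, d mod 4 = 2, so disc(K) = 4d = 664; |disc(K)| = 664
Real quadratic field, so n = 2, s = r2 = 0, r1 = 2
M = (n!/n^n) * (4/pi)^s * sqrt(|disc(K)|) = (2!/2^2) * (4/pi)^0 * sqrt(664)
= 0.5 * 1.000000 * 25.768197
= 12.8841

12.8841


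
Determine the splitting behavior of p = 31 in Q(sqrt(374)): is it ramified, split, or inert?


K = Q(sqrt(374)). Since d mod 4 = 2, disc(K) = 1496.
Check p | disc: 1496 mod 31 = 8.
p does not divide disc. Compute Legendre symbol (d/p):
2^((31-1)/2) mod 31 = 1
(d/p) = 1, so p splits: (p) = P*P' with e=1, f=1, g=2.
Therefore p is split.

split


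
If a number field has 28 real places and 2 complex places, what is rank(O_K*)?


By Dirichlet's unit theorem:
rank = r1 + r2 - 1
= 28 + 2 - 1
= 29

29


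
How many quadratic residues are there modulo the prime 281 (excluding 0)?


For prime p, the number of non-zero quadratic residues is (p-1)/2.
= (281-1)/2
= 140

140


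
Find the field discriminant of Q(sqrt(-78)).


For K = Q(sqrt(d)) with d squarefree: disc(K) = d if d = 1 mod 4, and disc(K) = 4d if d = 2 or 3 mod 4.
Here d = -78, and d mod 4 = 2.
d = 2 mod 4, not 1 (O_K = Z[sqrt(d)]), so disc(K) = 4d = 4 * (-78) = -312

-312


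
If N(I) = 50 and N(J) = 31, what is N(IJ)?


N(IJ) = N(I) * N(J)
= 50 * 31
= 1550

1550


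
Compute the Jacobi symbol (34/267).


Compute (34/267) via quadratic reciprocity:
  pull out 2: (2/267) = -1  (since 267 mod 8 = 3)
  reciprocity: (17/267) -> +(267/17)
  reduce: (12/17)
  pull out 2: (2/17) = +1  (since 17 mod 8 = 1)
  pull out 2: (2/17) = +1  (since 17 mod 8 = 1)
  reciprocity: (3/17) -> +(17/3)
  reduce: (2/3)
  pull out 2: (2/3) = -1  (since 3 mod 8 = 3)
  (1/3) = 1
Product of signs = 1

1


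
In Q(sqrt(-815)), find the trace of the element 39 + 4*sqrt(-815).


Tr(a + b*sqrt(d)) = (a + b*sqrt(d)) + (a - b*sqrt(d)) = 2a
= 2 * (39)
= 78

78


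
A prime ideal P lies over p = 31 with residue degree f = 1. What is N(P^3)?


N(P^a) = p^(a*f)
= 31^(3*1)
= 31^3
= 29791

29791


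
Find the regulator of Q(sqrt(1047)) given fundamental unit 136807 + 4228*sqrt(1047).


epsilon = 136807 + 4228*sqrt(1047)
= 273614.0000
R = ln(273614.0000)
= 12.5195

12.5195


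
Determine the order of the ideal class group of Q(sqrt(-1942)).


K = Q(sqrt(-1942)). d mod 4 = 2, so D = disc(K) = 4d = -7768
h(K) equals the number of primitive reduced positive-definite forms (a, b, c) = a*x^2 + b*x*y + c*y^2 with b^2 - 4ac = D,
where reduced means |b| <= a <= c, with b >= 0 whenever |b| = a or a = c, and primitive means gcd(a, b, c) = 1.
Reduced forces 3a^2 <= |D| = 7768, so 1 <= a <= 50; b must have the parity of D, and c = (b^2 - D)/(4a) must be an integer >= a.
Enumerate a = 1..50, b in [-a, a]:
  a=1: (1, 0, 1942)  [1]
  a=2: (2, 0, 971)  [1]
  a=3..6: none
  a=7: (7, -4, 278), (7, 4, 278)  [2]
  a=8..10: none
  a=11: (11, -8, 178), (11, 8, 178)  [2]
  a=12..13: none
  a=14: (14, -4, 139), (14, 4, 139)  [2]
  a=15..16: none
  a=17: (17, -16, 118), (17, 16, 118)  [2]
  a=18..21: none
  a=22: (22, -8, 89), (22, 8, 89)  [2]
  a=23: (23, -12, 86), (23, 12, 86)  [2]
  a=24..28: none
  a=29: (29, -2, 67), (29, 2, 67)  [2]
  a=30..33: none
  a=34: (34, -16, 59), (34, 16, 59)  [2]
  a=35..42: none
  a=43: (43, -12, 46), (43, 12, 46)  [2]
  a=44..46: none
  a=47: (47, -38, 49), (47, 38, 49)  [2]
  a=48..50: none
Total reduced forms: 1 + 1 + 2 + 2 + 2 + 2 + 2 + 2 + 2 + 2 + 2 + 2 = 22
h = 22

22


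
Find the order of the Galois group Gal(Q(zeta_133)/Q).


|Gal(Q(zeta_133)/Q)| = phi(133)
= 108

108


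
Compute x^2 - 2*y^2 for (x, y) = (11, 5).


x^2 - d*y^2
= 11^2 - 2*5^2
= 121 - 50
= 71

71


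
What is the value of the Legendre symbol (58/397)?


p = 397 is prime, so compute (58/397) with the reciprocity algorithm (Jacobi-symbol steps: pull out 2s via (2/n), flip via reciprocity, reduce):
  pull out 2: (2/397) = -1  (since 397 mod 8 = 5)
  reciprocity: (29/397) -> +(397/29)
  reduce: (20/29)
  pull out 2: (2/29) = -1  (since 29 mod 8 = 5)
  pull out 2: (2/29) = -1  (since 29 mod 8 = 5)
  reciprocity: (5/29) -> +(29/5)
  reduce: (4/5)
  pull out 2: (2/5) = -1  (since 5 mod 8 = 5)
  pull out 2: (2/5) = -1  (since 5 mod 8 = 5)
  (1/5) = 1
Product of signs = -1
(58/397) = -1

-1


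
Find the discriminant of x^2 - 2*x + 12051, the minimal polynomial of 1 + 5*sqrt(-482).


The element 1 + 5*sqrt(-482) has minimal polynomial:
x^2 - 2*x + 12051
Discriminant = (-2)^2 - 4*(12051)
= 4 - 48204
= -48200

-48200


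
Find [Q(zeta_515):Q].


The degree equals Euler's totient phi(515).
515 = 5 * 103
phi(515) = 408

408


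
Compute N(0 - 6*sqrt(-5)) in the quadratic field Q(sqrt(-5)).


N(a + b*sqrt(d)) = a^2 - d*b^2
= (0)^2 - (-5)*(-6)^2
= 0 + 180
= 180

180


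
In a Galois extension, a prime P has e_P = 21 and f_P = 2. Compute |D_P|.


|D_P| = e * f
= 21 * 2
= 42

42


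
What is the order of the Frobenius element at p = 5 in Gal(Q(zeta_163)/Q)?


The Frobenius at p in Gal(Q(zeta_n)/Q) = (Z/nZ)* is the class of p, so its order is ord_163(5), the smallest k >= 1 with 5^k = 1 mod 163.
n = 163 = 163, phi(163) = 162; the order divides phi(n).
Divisors of 162: 1, 2, 3, 6, 9, 18, 27, 54, 81, 162
Repeated squaring mod 163: 5^1 = 5, 5^2 = 25, 5^4 = 136, 5^8 = 77, 5^16 = 61, 5^32 = 135, 5^64 = 132, 5^128 = 146
Test divisors in increasing order:
  k=1: 5^1 = 5 mod 163
  k=2: 5^2 = 25 mod 163
  k=3: 5^3 = 25 * 5 = 125 mod 163
  k=6: 5^6 = 136 * 25 = 140 mod 163
  k=9: 5^9 = 77 * 5 = 59 mod 163
  k=18: 5^18 = 61 * 25 = 58 mod 163
  k=27: 5^27 = 61 * 77 * 25 * 5 = 162 mod 163
  k=54: 5^54 = 135 * 61 * 136 * 25 = 1 mod 163  <- first divisor giving 1
Order = 54

54


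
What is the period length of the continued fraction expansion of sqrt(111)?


Run the CF algorithm for sqrt(111).
a_0 = floor(sqrt(111)) = 10; set m_0=0, q_0=1.
Recurrence: m' = q*a - m,  q' = (d - m'^2)/q,  a' = floor((a_0 + m')/q').
  step 1: m=10, q=11, a=1
  step 2: m=1, q=10, a=1
  step 3: m=9, q=3, a=6
  step 4: m=9, q=10, a=1
  step 5: m=1, q=11, a=1
  step 6: m=10, q=1, a=20
a_6 = 2*a_0 = 20, so the period closes here.
sqrt(111) = [10; 1, 1, 6, 1, 1, 20]
Period length = 6

6


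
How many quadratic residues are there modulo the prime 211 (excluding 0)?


For prime p, the number of non-zero quadratic residues is (p-1)/2.
= (211-1)/2
= 105

105


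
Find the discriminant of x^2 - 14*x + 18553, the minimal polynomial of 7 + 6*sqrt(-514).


The element 7 + 6*sqrt(-514) has minimal polynomial:
x^2 - 14*x + 18553
Discriminant = (-14)^2 - 4*(18553)
= 196 - 74212
= -74016

-74016


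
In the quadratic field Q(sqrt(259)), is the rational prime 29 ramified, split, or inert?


K = Q(sqrt(259)). Since d mod 4 = 3, disc(K) = 1036.
Check p | disc: 1036 mod 29 = 21.
p does not divide disc. Compute Legendre symbol (d/p):
27^((29-1)/2) mod 29 = -1
(d/p) = -1, so p is inert: (p) stays prime with e=1, f=2, g=1.
Therefore p is inert.

inert


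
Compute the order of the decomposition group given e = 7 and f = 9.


|D_P| = e * f
= 7 * 9
= 63

63


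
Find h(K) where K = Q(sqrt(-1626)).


K = Q(sqrt(-1626)). d mod 4 = 2, so D = disc(K) = 4d = -6504
h(K) equals the number of primitive reduced positive-definite forms (a, b, c) = a*x^2 + b*x*y + c*y^2 with b^2 - 4ac = D,
where reduced means |b| <= a <= c, with b >= 0 whenever |b| = a or a = c, and primitive means gcd(a, b, c) = 1.
Reduced forces 3a^2 <= |D| = 6504, so 1 <= a <= 46; b must have the parity of D, and c = (b^2 - D)/(4a) must be an integer >= a.
Enumerate a = 1..46, b in [-a, a]:
  a=1: (1, 0, 1626)  [1]
  a=2: (2, 0, 813)  [1]
  a=3: (3, 0, 542)  [1]
  a=4: none
  a=5: (5, -4, 326), (5, 4, 326)  [2]
  a=6: (6, 0, 271)  [1]
  a=7..9: none
  a=10: (10, -4, 163), (10, 4, 163)  [2]
  a=11..12: none
  a=13: (13, -10, 127), (13, 10, 127)  [2]
  a=14: none
  a=15: (15, -6, 109), (15, 6, 109)  [2]
  a=16..24: none
  a=25: (25, -14, 67), (25, 14, 67)  [2]
  a=26: (26, -16, 65), (26, 16, 65)  [2]
  a=27..29: none
  a=30: (30, -24, 59), (30, 24, 59)  [2]
  a=31..38: none
  a=39: (39, -36, 50), (39, 36, 50)  [2]
  a=40..46: none
Total reduced forms: 1 + 1 + 1 + 2 + 1 + 2 + 2 + 2 + 2 + 2 + 2 + 2 = 20
h = 20

20


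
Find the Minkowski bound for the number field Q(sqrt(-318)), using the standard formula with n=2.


d = -318, d mod 4 = 2, so disc(K) = 4d = -1272; |disc(K)| = 1272
Imaginary quadratic field, so n = 2, s = r2 = 1, r1 = 0
M = (n!/n^n) * (4/pi)^s * sqrt(|disc(K)|) = (2!/2^2) * (4/pi)^1 * sqrt(1272)
= 0.5 * 1.273240 * 35.665109
= 22.7051

22.7051


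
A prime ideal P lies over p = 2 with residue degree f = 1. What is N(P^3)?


N(P^a) = p^(a*f)
= 2^(3*1)
= 2^3
= 8

8


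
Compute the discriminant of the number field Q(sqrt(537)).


For K = Q(sqrt(d)) with d squarefree: disc(K) = d if d = 1 mod 4, and disc(K) = 4d if d = 2 or 3 mod 4.
Here d = 537, and d mod 4 = 1.
d = 1 mod 4 (O_K = Z[(1+sqrt(d))/2]), so disc(K) = d = 537

537


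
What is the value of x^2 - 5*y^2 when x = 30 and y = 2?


x^2 - d*y^2
= 30^2 - 5*2^2
= 900 - 20
= 880

880


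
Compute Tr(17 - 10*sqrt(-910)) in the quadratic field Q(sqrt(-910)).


Tr(a + b*sqrt(d)) = (a + b*sqrt(d)) + (a - b*sqrt(d)) = 2a
= 2 * (17)
= 34

34


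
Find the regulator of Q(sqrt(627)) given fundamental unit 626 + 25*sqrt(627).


epsilon = 626 + 25*sqrt(627)
= 1251.9992
R = ln(1251.9992)
= 7.1325

7.1325


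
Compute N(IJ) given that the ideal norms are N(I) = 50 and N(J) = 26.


N(IJ) = N(I) * N(J)
= 50 * 26
= 1300

1300


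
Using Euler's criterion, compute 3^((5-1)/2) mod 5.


p = 5 is prime and the exponent is (p-1)/2 = 2, so by Euler's criterion 3^2 = (3/5) = +1 or -1 mod 5.
Compute by square-and-multiply:
  2 = 2 (binary 10)
  Repeated squaring mod 5: 3^1 = 3, 3^2 = 4
  3^2 = 4 mod 5
Result 4 = p - 1 = -1 mod 5: 3 is a quadratic non-residue mod 5. As a residue in [0, p-1] the value is 4.
3^2 mod 5 = 4

4


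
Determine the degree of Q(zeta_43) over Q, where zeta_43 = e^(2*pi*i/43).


The degree equals Euler's totient phi(43).
43 = 43
phi(43) = 42

42


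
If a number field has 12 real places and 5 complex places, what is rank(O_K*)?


By Dirichlet's unit theorem:
rank = r1 + r2 - 1
= 12 + 5 - 1
= 16

16


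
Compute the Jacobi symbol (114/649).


Compute (114/649) via quadratic reciprocity:
  pull out 2: (2/649) = +1  (since 649 mod 8 = 1)
  reciprocity: (57/649) -> +(649/57)
  reduce: (22/57)
  pull out 2: (2/57) = +1  (since 57 mod 8 = 1)
  reciprocity: (11/57) -> +(57/11)
  reduce: (2/11)
  pull out 2: (2/11) = -1  (since 11 mod 8 = 3)
  (1/11) = 1
Product of signs = -1

-1


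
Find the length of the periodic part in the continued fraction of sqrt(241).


Run the CF algorithm for sqrt(241).
a_0 = floor(sqrt(241)) = 15; set m_0=0, q_0=1.
Recurrence: m' = q*a - m,  q' = (d - m'^2)/q,  a' = floor((a_0 + m')/q').
  step 1: m=15, q=16, a=1
  step 2: m=1, q=15, a=1
  step 3: m=14, q=3, a=9
  step 4: m=13, q=24, a=1
  step 5: m=11, q=5, a=5
  step 6: m=14, q=9, a=3
  step 7: m=13, q=8, a=3
  step 8: m=11, q=15, a=1
  step 9: m=4, q=15, a=1
  step 10: m=11, q=8, a=3
  step 11: m=13, q=9, a=3
  step 12: m=14, q=5, a=5
  step 13: m=11, q=24, a=1
  step 14: m=13, q=3, a=9
  step 15: m=14, q=15, a=1
  step 16: m=1, q=16, a=1
  step 17: m=15, q=1, a=30
a_17 = 2*a_0 = 30, so the period closes here.
sqrt(241) = [15; 1, 1, 9, 1, 5, 3, 3, 1, 1, 3, 3, 5, 1, 9, 1, 1, 30]
Period length = 17

17


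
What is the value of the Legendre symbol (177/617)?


p = 617 is prime, so compute (177/617) with the reciprocity algorithm (Jacobi-symbol steps: pull out 2s via (2/n), flip via reciprocity, reduce):
  reciprocity: (177/617) -> +(617/177)
  reduce: (86/177)
  pull out 2: (2/177) = +1  (since 177 mod 8 = 1)
  reciprocity: (43/177) -> +(177/43)
  reduce: (5/43)
  reciprocity: (5/43) -> +(43/5)
  reduce: (3/5)
  reciprocity: (3/5) -> +(5/3)
  reduce: (2/3)
  pull out 2: (2/3) = -1  (since 3 mod 8 = 3)
  (1/3) = 1
Product of signs = -1
(177/617) = -1

-1


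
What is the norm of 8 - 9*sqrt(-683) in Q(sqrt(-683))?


N(a + b*sqrt(d)) = a^2 - d*b^2
= (8)^2 - (-683)*(-9)^2
= 64 + 55323
= 55387

55387


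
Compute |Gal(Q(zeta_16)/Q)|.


|Gal(Q(zeta_16)/Q)| = phi(16)
= 8

8


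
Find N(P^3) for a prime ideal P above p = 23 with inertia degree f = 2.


N(P^a) = p^(a*f)
= 23^(3*2)
= 23^6
= 148035889

148035889


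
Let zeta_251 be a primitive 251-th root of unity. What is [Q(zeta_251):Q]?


The degree equals Euler's totient phi(251).
251 = 251
phi(251) = 250

250


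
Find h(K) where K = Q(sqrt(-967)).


K = Q(sqrt(-967)). d mod 4 = 1, so D = disc(K) = d = -967
h(K) equals the number of primitive reduced positive-definite forms (a, b, c) = a*x^2 + b*x*y + c*y^2 with b^2 - 4ac = D,
where reduced means |b| <= a <= c, with b >= 0 whenever |b| = a or a = c, and primitive means gcd(a, b, c) = 1.
Reduced forces 3a^2 <= |D| = 967, so 1 <= a <= 17; b must have the parity of D, and c = (b^2 - D)/(4a) must be an integer >= a.
Enumerate a = 1..17, b in [-a, a]:
  a=1: (1, 1, 242)  [1]
  a=2: (2, -1, 121), (2, 1, 121)  [2]
  a=3: none
  a=4: (4, -3, 61), (4, 3, 61)  [2]
  a=5..7: none
  a=8: (8, -5, 31), (8, 5, 31)  [2]
  a=9..10: none
  a=11: (11, -1, 22), (11, 1, 22)  [2]
  a=12..15: none
  a=16: (16, -11, 17), (16, 11, 17)  [2]
  a=17: none
Total reduced forms: 1 + 2 + 2 + 2 + 2 + 2 = 11
h = 11

11


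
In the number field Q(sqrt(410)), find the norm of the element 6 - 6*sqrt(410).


N(a + b*sqrt(d)) = a^2 - d*b^2
= (6)^2 - (410)*(-6)^2
= 36 - 14760
= -14724

-14724


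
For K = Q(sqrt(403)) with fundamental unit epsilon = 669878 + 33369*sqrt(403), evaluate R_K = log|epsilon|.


epsilon = 669878 + 33369*sqrt(403)
= 1.3398e+06
R = ln(1.3398e+06)
= 14.1080

14.1080


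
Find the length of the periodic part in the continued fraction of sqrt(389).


Run the CF algorithm for sqrt(389).
a_0 = floor(sqrt(389)) = 19; set m_0=0, q_0=1.
Recurrence: m' = q*a - m,  q' = (d - m'^2)/q,  a' = floor((a_0 + m')/q').
  step 1: m=19, q=28, a=1
  step 2: m=9, q=11, a=2
  step 3: m=13, q=20, a=1
  step 4: m=7, q=17, a=1
  step 5: m=10, q=17, a=1
  step 6: m=7, q=20, a=1
  step 7: m=13, q=11, a=2
  step 8: m=9, q=28, a=1
  step 9: m=19, q=1, a=38
a_9 = 2*a_0 = 38, so the period closes here.
sqrt(389) = [19; 1, 2, 1, 1, 1, 1, 2, 1, 38]
Period length = 9

9


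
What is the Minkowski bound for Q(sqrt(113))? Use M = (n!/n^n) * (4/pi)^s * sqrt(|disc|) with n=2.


d = 113, d mod 4 = 1, so disc(K) = d = 113; |disc(K)| = 113
Real quadratic field, so n = 2, s = r2 = 0, r1 = 2
M = (n!/n^n) * (4/pi)^s * sqrt(|disc(K)|) = (2!/2^2) * (4/pi)^0 * sqrt(113)
= 0.5 * 1.000000 * 10.630146
= 5.3151

5.3151


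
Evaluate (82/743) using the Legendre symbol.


p = 743 is prime, so compute (82/743) with the reciprocity algorithm (Jacobi-symbol steps: pull out 2s via (2/n), flip via reciprocity, reduce):
  pull out 2: (2/743) = +1  (since 743 mod 8 = 7)
  reciprocity: (41/743) -> +(743/41)
  reduce: (5/41)
  reciprocity: (5/41) -> +(41/5)
  reduce: (1/5)
  (1/5) = 1
Product of signs = 1
(82/743) = 1

1


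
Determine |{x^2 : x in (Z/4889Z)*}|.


For prime p, the number of non-zero quadratic residues is (p-1)/2.
= (4889-1)/2
= 2444

2444


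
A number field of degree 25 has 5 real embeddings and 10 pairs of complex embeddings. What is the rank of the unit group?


By Dirichlet's unit theorem:
rank = r1 + r2 - 1
= 5 + 10 - 1
= 14

14


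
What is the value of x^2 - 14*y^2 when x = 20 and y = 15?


x^2 - d*y^2
= 20^2 - 14*15^2
= 400 - 3150
= -2750

-2750


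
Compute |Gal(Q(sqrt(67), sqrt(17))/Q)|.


The 2 square roots of distinct primes are multiplicatively independent over Q,
so [K:Q] = 2^2 and Gal(K/Q) is isomorphic to (Z/2Z)^2.
|Gal| = 2^2 = 4

4


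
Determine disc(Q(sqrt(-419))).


For K = Q(sqrt(d)) with d squarefree: disc(K) = d if d = 1 mod 4, and disc(K) = 4d if d = 2 or 3 mod 4.
Here d = -419, and d mod 4 = 1.
d = 1 mod 4 (O_K = Z[(1+sqrt(d))/2]), so disc(K) = d = -419

-419


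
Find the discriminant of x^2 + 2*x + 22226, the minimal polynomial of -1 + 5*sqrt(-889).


The element -1 + 5*sqrt(-889) has minimal polynomial:
x^2 + 2*x + 22226
Discriminant = (2)^2 - 4*(22226)
= 4 - 88904
= -88900

-88900


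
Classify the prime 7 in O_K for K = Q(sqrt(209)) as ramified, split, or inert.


K = Q(sqrt(209)). Since d mod 4 = 1, disc(K) = 209.
Check p | disc: 209 mod 7 = 6.
p does not divide disc. Compute Legendre symbol (d/p):
6^((7-1)/2) mod 7 = -1
(d/p) = -1, so p is inert: (p) stays prime with e=1, f=2, g=1.
Therefore p is inert.

inert


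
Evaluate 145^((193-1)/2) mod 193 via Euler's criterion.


p = 193 is prime and the exponent is (p-1)/2 = 96, so by Euler's criterion 145^96 = (145/193) = +1 or -1 mod 193.
Compute by square-and-multiply:
  96 = 64 + 32 (binary 1100000)
  Repeated squaring mod 193: 145^1 = 145, 145^2 = 181, 145^4 = 144, 145^8 = 85, 145^16 = 84, 145^32 = 108, 145^64 = 84
  145^96 = 145^64 * 145^32 = 84 * 108 mod 193
    84 * 108 = 9072 = 1 mod 193
  145^96 = 1 mod 193
Result 1: 145 is a quadratic residue mod 193.
145^96 mod 193 = 1

1


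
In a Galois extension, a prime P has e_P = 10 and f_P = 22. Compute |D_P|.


|D_P| = e * f
= 10 * 22
= 220

220


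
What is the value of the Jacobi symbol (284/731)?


Compute (284/731) via quadratic reciprocity:
  pull out 2: (2/731) = -1  (since 731 mod 8 = 3)
  pull out 2: (2/731) = -1  (since 731 mod 8 = 3)
  reciprocity: (71/731) -> -(731/71)
  reduce: (21/71)
  reciprocity: (21/71) -> +(71/21)
  reduce: (8/21)
  pull out 2: (2/21) = -1  (since 21 mod 8 = 5)
  pull out 2: (2/21) = -1  (since 21 mod 8 = 5)
  pull out 2: (2/21) = -1  (since 21 mod 8 = 5)
  (1/21) = 1
Product of signs = 1

1


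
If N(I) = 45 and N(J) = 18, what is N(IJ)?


N(IJ) = N(I) * N(J)
= 45 * 18
= 810

810


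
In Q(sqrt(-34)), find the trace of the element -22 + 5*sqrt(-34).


Tr(a + b*sqrt(d)) = (a + b*sqrt(d)) + (a - b*sqrt(d)) = 2a
= 2 * (-22)
= -44

-44


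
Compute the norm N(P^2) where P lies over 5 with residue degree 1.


N(P^a) = p^(a*f)
= 5^(2*1)
= 5^2
= 25

25


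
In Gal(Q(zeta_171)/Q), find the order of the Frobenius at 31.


The Frobenius at p in Gal(Q(zeta_n)/Q) = (Z/nZ)* is the class of p, so its order is ord_171(31), the smallest k >= 1 with 31^k = 1 mod 171.
n = 171 = 3^2 * 19, phi(171) = 108; the order divides phi(n).
Divisors of 108: 1, 2, 3, 4, 6, 9, 12, 18, 27, 36, 54, 108
Repeated squaring mod 171: 31^1 = 31, 31^2 = 106, 31^4 = 121, 31^8 = 106, 31^16 = 121, 31^32 = 106, 31^64 = 121
Test divisors in increasing order:
  k=1: 31^1 = 31 mod 171
  k=2: 31^2 = 106 mod 171
  k=3: 31^3 = 106 * 31 = 37 mod 171
  k=4: 31^4 = 121 mod 171
  k=6: 31^6 = 121 * 106 = 1 mod 171  <- first divisor giving 1
Order = 6

6


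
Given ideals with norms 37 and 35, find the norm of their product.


N(IJ) = N(I) * N(J)
= 37 * 35
= 1295

1295


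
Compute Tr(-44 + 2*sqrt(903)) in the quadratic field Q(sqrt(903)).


Tr(a + b*sqrt(d)) = (a + b*sqrt(d)) + (a - b*sqrt(d)) = 2a
= 2 * (-44)
= -88

-88


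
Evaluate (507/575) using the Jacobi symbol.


Compute (507/575) via quadratic reciprocity:
  reciprocity: (507/575) -> -(575/507)
  reduce: (68/507)
  pull out 2: (2/507) = -1  (since 507 mod 8 = 3)
  pull out 2: (2/507) = -1  (since 507 mod 8 = 3)
  reciprocity: (17/507) -> +(507/17)
  reduce: (14/17)
  pull out 2: (2/17) = +1  (since 17 mod 8 = 1)
  reciprocity: (7/17) -> +(17/7)
  reduce: (3/7)
  reciprocity: (3/7) -> -(7/3)
  reduce: (1/3)
  (1/3) = 1
Product of signs = 1

1


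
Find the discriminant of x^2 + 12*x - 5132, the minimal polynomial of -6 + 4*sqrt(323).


The element -6 + 4*sqrt(323) has minimal polynomial:
x^2 + 12*x - 5132
Discriminant = (12)^2 - 4*(-5132)
= 144 + 20528
= 20672

20672


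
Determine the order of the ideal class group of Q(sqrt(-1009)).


K = Q(sqrt(-1009)). d mod 4 = 3, so D = disc(K) = 4d = -4036
h(K) equals the number of primitive reduced positive-definite forms (a, b, c) = a*x^2 + b*x*y + c*y^2 with b^2 - 4ac = D,
where reduced means |b| <= a <= c, with b >= 0 whenever |b| = a or a = c, and primitive means gcd(a, b, c) = 1.
Reduced forces 3a^2 <= |D| = 4036, so 1 <= a <= 36; b must have the parity of D, and c = (b^2 - D)/(4a) must be an integer >= a.
Enumerate a = 1..36, b in [-a, a]:
  a=1: (1, 0, 1009)  [1]
  a=2: (2, 2, 505)  [1]
  a=3..4: none
  a=5: (5, -2, 202), (5, 2, 202)  [2]
  a=6..9: none
  a=10: (10, -2, 101), (10, 2, 101)  [2]
  a=11: (11, -10, 94), (11, 10, 94)  [2]
  a=12..18: none
  a=19: (19, -12, 55), (19, 12, 55)  [2]
  a=20..21: none
  a=22: (22, -10, 47), (22, 10, 47)  [2]
  a=23: (23, -14, 46), (23, 14, 46)  [2]
  a=24: none
  a=25: (25, -8, 41), (25, 8, 41)  [2]
  a=26..28: none
  a=29: (29, -16, 37), (29, 16, 37)  [2]
  a=30: none
  a=31: (31, -26, 38), (31, 26, 38)  [2]
  a=32..36: none
Total reduced forms: 1 + 1 + 2 + 2 + 2 + 2 + 2 + 2 + 2 + 2 + 2 = 20
h = 20

20


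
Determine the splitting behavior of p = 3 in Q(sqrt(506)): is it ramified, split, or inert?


K = Q(sqrt(506)). Since d mod 4 = 2, disc(K) = 2024.
Check p | disc: 2024 mod 3 = 2.
p does not divide disc. Compute Legendre symbol (d/p):
2^((3-1)/2) mod 3 = -1
(d/p) = -1, so p is inert: (p) stays prime with e=1, f=2, g=1.
Therefore p is inert.

inert


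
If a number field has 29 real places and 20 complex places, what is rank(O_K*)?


By Dirichlet's unit theorem:
rank = r1 + r2 - 1
= 29 + 20 - 1
= 48

48


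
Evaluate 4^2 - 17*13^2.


x^2 - d*y^2
= 4^2 - 17*13^2
= 16 - 2873
= -2857

-2857


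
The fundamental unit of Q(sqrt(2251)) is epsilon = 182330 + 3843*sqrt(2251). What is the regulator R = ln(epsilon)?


epsilon = 182330 + 3843*sqrt(2251)
= 364660.0000
R = ln(364660.0000)
= 12.8067

12.8067


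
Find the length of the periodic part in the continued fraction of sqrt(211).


Run the CF algorithm for sqrt(211).
a_0 = floor(sqrt(211)) = 14; set m_0=0, q_0=1.
Recurrence: m' = q*a - m,  q' = (d - m'^2)/q,  a' = floor((a_0 + m')/q').
  step 1: m=14, q=15, a=1
  step 2: m=1, q=14, a=1
  step 3: m=13, q=3, a=9
  step 4: m=14, q=5, a=5
  step 5: m=11, q=18, a=1
  step 6: m=7, q=9, a=2
  step 7: m=11, q=10, a=2
  step 8: m=9, q=13, a=1
  step 9: m=4, q=15, a=1
  step 10: m=11, q=6, a=4
  step 11: m=13, q=7, a=3
  step 12: m=8, q=21, a=1
  step 13: m=13, q=2, a=13
  step 14: m=13, q=21, a=1
  step 15: m=8, q=7, a=3
  step 16: m=13, q=6, a=4
  step 17: m=11, q=15, a=1
  step 18: m=4, q=13, a=1
  step 19: m=9, q=10, a=2
  step 20: m=11, q=9, a=2
  step 21: m=7, q=18, a=1
  step 22: m=11, q=5, a=5
  step 23: m=14, q=3, a=9
  step 24: m=13, q=14, a=1
  step 25: m=1, q=15, a=1
  step 26: m=14, q=1, a=28
a_26 = 2*a_0 = 28, so the period closes here.
sqrt(211) = [14; 1, 1, 9, 5, 1, 2, 2, 1, 1, 4, 3, 1, 13, 1, 3, 4, 1, 1, 2, 2, 1, 5, 9, 1, 1, 28]
Period length = 26

26


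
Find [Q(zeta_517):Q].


The degree equals Euler's totient phi(517).
517 = 11 * 47
phi(517) = 460

460


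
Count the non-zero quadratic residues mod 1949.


For prime p, the number of non-zero quadratic residues is (p-1)/2.
= (1949-1)/2
= 974

974


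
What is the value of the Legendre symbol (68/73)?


p = 73 is prime, so compute (68/73) with the reciprocity algorithm (Jacobi-symbol steps: pull out 2s via (2/n), flip via reciprocity, reduce):
  pull out 2: (2/73) = +1  (since 73 mod 8 = 1)
  pull out 2: (2/73) = +1  (since 73 mod 8 = 1)
  reciprocity: (17/73) -> +(73/17)
  reduce: (5/17)
  reciprocity: (5/17) -> +(17/5)
  reduce: (2/5)
  pull out 2: (2/5) = -1  (since 5 mod 8 = 5)
  (1/5) = 1
Product of signs = -1
(68/73) = -1

-1


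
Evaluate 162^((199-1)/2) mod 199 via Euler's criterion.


p = 199 is prime and the exponent is (p-1)/2 = 99, so by Euler's criterion 162^99 = (162/199) = +1 or -1 mod 199.
Compute by square-and-multiply:
  99 = 64 + 32 + 2 + 1 (binary 1100011)
  Repeated squaring mod 199: 162^1 = 162, 162^2 = 175, 162^4 = 178, 162^8 = 43, 162^16 = 58, 162^32 = 180, 162^64 = 162
  162^99 = 162^64 * 162^32 * 162^2 * 162^1 = 162 * 180 * 175 * 162 mod 199
    162 * 180 = 29160 = 106 mod 199
    106 * 175 = 18550 = 43 mod 199
    43 * 162 = 6966 = 1 mod 199
  162^99 = 1 mod 199
Result 1: 162 is a quadratic residue mod 199.
162^99 mod 199 = 1

1


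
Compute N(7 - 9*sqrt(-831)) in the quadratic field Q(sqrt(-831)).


N(a + b*sqrt(d)) = a^2 - d*b^2
= (7)^2 - (-831)*(-9)^2
= 49 + 67311
= 67360

67360


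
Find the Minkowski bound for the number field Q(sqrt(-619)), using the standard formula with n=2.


d = -619, d mod 4 = 1, so disc(K) = d = -619; |disc(K)| = 619
Imaginary quadratic field, so n = 2, s = r2 = 1, r1 = 0
M = (n!/n^n) * (4/pi)^s * sqrt(|disc(K)|) = (2!/2^2) * (4/pi)^1 * sqrt(619)
= 0.5 * 1.273240 * 24.879711
= 15.8389

15.8389
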